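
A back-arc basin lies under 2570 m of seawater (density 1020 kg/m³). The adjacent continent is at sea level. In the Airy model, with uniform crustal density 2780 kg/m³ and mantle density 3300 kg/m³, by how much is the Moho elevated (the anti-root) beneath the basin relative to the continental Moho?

By Archimedes' principle applied to the lithosphere: replacing crust with seawater at the top is compensated by replacing crust with mantle at the base: d (ρ_c − ρ_w) = a (ρ_m − ρ_c).
a = d (ρ_c − ρ_w)/(ρ_m − ρ_c) = 2570 m × 1760/520 = 8700 m.

8700 m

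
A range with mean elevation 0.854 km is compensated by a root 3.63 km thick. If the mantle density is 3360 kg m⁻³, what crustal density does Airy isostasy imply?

ρ_c h = (ρ_m − ρ_c) r → ρ_c (h + r) = ρ_m r → ρ_c = ρ_m r / (h + r).
ρ_c = 3360 × 3.63 km / (0.854 km + 3.63 km) = 2720 kg m⁻³.

2720 kg m⁻³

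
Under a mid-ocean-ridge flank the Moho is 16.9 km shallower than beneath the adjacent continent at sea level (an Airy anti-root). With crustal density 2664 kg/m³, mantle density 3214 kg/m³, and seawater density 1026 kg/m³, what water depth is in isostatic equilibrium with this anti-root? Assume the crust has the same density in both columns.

5.67 km

Replacing a thickness d of crust by seawater at the top must be balanced by replacing crust with mantle at the base: d (ρ_c − ρ_w) = a (ρ_m − ρ_c).
d = a (ρ_m − ρ_c)/(ρ_c − ρ_w) = 16.9 km × 550/1638 = 5.67 km.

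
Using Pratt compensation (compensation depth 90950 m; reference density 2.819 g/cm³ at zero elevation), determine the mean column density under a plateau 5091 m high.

Pratt balance: ρ_ref D = ρ (D + h).
ρ = ρ_ref D/(D + h) = 2.819 × 90950 m/(90950 m + 5091 m) = 2.67 g/cm³.

2.67 g/cm³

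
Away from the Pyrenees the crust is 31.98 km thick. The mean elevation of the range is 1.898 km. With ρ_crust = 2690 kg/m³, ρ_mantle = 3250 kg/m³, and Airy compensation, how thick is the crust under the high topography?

Root depth r = h ρ_c / (ρ_m − ρ_c) = 1.898 km × 2690 / 560 = 9.117 km.
Total thickness = T + h + r = 31.98 km + 1.898 km + 9.117 km = 43 km.

43 km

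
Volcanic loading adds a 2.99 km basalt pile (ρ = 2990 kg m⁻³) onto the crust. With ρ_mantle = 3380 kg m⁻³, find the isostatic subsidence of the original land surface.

Subaerial loading: s = t ρ_load / ρ_m.
s = 2.99 km × 2990/3380 = 2.65 km.

2.65 km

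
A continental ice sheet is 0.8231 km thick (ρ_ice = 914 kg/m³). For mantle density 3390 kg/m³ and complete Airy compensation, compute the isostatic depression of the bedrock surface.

By Archimedes' principle applied to the lithosphere: the ice load ρ_ice t is balanced by mantle displaced below, ρ_m s.
s = t ρ_ice / ρ_m = 0.8231 km × 914/3390 = 0.222 km.

0.222 km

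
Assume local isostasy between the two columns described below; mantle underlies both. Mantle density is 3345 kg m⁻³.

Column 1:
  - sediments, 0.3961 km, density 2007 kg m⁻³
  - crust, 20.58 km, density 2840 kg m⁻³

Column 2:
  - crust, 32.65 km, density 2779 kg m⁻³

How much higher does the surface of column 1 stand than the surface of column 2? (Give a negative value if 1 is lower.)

For any compensation level in the mantle, the mantle terms cancel and isostasy reduces to e = (Σt_1 − Σt_2) − (Σ(ρt)_1 − Σ(ρt)_2) / ρ_m.
Σt_1 = 20.9761 km; Σt_2 = 32.65 km; Σ(ρt)_1 = 59242.1727; Σ(ρt)_2 = 90734.35 (in km·kg m⁻³).
e = (20.9761 − 32.65) − (59242.1727 − 90734.35) / 3345 = −2.26 km.

−2.26 km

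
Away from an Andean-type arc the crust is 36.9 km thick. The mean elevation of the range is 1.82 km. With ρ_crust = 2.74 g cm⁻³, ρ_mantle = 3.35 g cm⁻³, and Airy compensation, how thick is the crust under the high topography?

Root depth r = h ρ_c / (ρ_m − ρ_c) = 1.82 km × 2.74 / 0.61 = 8.175 km.
Total thickness = T + h + r = 36.9 km + 1.82 km + 8.175 km = 46.9 km.

46.9 km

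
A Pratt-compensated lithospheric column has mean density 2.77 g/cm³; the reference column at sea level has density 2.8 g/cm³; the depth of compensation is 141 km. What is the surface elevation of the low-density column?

1.53 km

ρ_ref D = ρ (D + h) → h = D (ρ_ref − ρ)/ρ.
h = 141 km × (2.8 − 2.77)/2.77 = 1.53 km.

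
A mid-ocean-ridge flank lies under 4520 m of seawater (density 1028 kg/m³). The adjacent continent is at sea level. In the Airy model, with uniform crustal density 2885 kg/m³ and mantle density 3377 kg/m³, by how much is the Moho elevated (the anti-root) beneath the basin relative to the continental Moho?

17100 m

For local isostatic compensation: replacing crust with seawater at the top is compensated by replacing crust with mantle at the base: d (ρ_c − ρ_w) = a (ρ_m − ρ_c).
a = d (ρ_c − ρ_w)/(ρ_m − ρ_c) = 4520 m × 1857/492 = 17100 m.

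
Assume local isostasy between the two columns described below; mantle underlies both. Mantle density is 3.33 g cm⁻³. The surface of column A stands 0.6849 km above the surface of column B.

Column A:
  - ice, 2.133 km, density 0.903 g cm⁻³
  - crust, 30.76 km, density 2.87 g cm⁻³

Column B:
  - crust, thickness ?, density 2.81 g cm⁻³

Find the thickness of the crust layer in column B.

32.8 km

Take the compensation level at the base of the deeper column (depth z_c below the surface of column A) and equate Σ ρ_i t_i down to z_c; mantle fills any gap and the z_c terms cancel.
Column A: 2.133×0.903 + 30.76×2.87 + (z_c − 32.893)×3.33
Column B: 0.6849×0 + x×2.81 + (z_c − 0.6849 − 0 − x)×3.33
The z_c×3.33 term appears on both sides and cancels. Collect the known terms of each column as K = Σ(ρt)_known − 3.33 × (depth of known layers): K_A = 90.207299 − 3.33×32.893 = −19.326391; K_B = 0 − 3.33×(0.6849 + 0) = −2.280717.
Balance: K_A = K_B − x×(3.33 − 2.81), so x = (K_B − K_A)/(3.33 − 2.81) = 17.0457/0.52 = 32.8 km.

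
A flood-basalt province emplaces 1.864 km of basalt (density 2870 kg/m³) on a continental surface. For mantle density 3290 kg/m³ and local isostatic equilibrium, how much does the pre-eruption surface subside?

Subaerial loading: s = t ρ_load / ρ_m.
s = 1.864 km × 2870/3290 = 1.63 km.

1.63 km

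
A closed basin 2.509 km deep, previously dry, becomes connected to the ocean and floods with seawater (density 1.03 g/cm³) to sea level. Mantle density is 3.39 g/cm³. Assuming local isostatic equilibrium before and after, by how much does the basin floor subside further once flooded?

After flooding the water column is d + s deep. Its weight must equal the weight of mantle displaced by the extra subsidence s: (d + s) ρ_w = s ρ_m.
s = d ρ_w / (ρ_m − ρ_w) = 2.509 km × 1.03/(3.39 − 1.03) = 1.1 km.

1.1 km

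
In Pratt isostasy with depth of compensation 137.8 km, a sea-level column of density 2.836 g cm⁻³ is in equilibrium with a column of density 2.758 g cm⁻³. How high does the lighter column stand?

3.9 km

ρ_ref D = ρ (D + h) → h = D (ρ_ref − ρ)/ρ.
h = 137.8 km × (2.836 − 2.758)/2.758 = 3.9 km.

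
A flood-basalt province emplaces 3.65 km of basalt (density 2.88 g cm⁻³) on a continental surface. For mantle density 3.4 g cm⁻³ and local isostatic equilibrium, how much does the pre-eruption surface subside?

Subaerial loading: s = t ρ_load / ρ_m.
s = 3.65 km × 2.88/3.4 = 3.09 km.

3.09 km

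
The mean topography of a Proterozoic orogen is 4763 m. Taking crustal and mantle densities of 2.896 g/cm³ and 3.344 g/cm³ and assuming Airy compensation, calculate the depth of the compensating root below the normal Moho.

30800 m

For local isostatic compensation: the weight of the topography is balanced by the buoyancy of the root, ρ_c h = (ρ_m − ρ_c) r.
r = h · ρ_c / (ρ_m − ρ_c) = 4763 m × 2.896 / (3.344 − 2.896) = 30800 m.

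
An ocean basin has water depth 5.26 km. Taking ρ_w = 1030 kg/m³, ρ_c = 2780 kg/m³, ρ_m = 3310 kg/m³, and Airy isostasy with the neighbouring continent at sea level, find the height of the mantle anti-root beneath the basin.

In Airy isostatic equilibrium: replacing crust with seawater at the top is compensated by replacing crust with mantle at the base: d (ρ_c − ρ_w) = a (ρ_m − ρ_c).
a = d (ρ_c − ρ_w)/(ρ_m − ρ_c) = 5.26 km × 1750/530 = 17.4 km.

17.4 km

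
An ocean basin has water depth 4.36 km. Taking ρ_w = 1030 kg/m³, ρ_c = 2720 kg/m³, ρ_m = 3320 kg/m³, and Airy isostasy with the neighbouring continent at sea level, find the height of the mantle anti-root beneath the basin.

Balancing pressure at the compensation depth: replacing crust with seawater at the top is compensated by replacing crust with mantle at the base: d (ρ_c − ρ_w) = a (ρ_m − ρ_c).
a = d (ρ_c − ρ_w)/(ρ_m − ρ_c) = 4.36 km × 1690/600 = 12.3 km.

12.3 km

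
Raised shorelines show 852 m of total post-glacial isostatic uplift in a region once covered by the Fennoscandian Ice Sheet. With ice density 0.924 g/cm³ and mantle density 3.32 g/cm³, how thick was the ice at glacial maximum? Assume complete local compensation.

3060 m

u = t ρ_ice/ρ_m → t = u ρ_m/ρ_ice = 852 m × 3.32/0.924 = 3060 m.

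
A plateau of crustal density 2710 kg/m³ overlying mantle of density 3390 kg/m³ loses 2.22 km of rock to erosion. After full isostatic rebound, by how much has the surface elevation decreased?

0.445 km

Rebound u = e ρ_c/ρ_m = 2.22 km × 2710/3390 = 1.775 km.
Net surface drop = e − u = 2.22 km − 1.775 km = e (ρ_m − ρ_c)/ρ_m = 0.445 km.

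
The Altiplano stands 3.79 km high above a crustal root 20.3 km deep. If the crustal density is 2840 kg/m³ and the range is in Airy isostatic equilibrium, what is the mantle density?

3370 kg/m³

Airy balance: ρ_c h = (ρ_m − ρ_c) r → ρ_m = ρ_c (1 + h/r).
ρ_m = 2840 × (1 + 3.79 km/20.3 km) = 3370 kg/m³.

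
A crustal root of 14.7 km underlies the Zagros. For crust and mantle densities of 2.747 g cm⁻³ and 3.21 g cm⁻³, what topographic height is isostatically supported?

For local isostatic compensation: ρ_c h = (ρ_m − ρ_c) r.
h = r (ρ_m − ρ_c) / ρ_c = 14.7 km × (3.21 − 2.747) / 2.747 = 2.48 km.

2.48 km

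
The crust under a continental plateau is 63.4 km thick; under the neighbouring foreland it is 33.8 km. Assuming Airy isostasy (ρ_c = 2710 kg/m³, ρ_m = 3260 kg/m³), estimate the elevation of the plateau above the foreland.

4.99 km

Excess crust Δ = 63.4 km − 33.8 km = 29.6 km, split between elevation h and root r with h + r = Δ.
Airy balance ρ_c h = (ρ_m − ρ_c) r gives r = h ρ_c/(ρ_m − ρ_c), so h (1 + ρ_c/(ρ_m − ρ_c)) = Δ, i.e. h = Δ (ρ_m − ρ_c)/ρ_m.
h = 29.6 km × 550/3260 = 4.99 km.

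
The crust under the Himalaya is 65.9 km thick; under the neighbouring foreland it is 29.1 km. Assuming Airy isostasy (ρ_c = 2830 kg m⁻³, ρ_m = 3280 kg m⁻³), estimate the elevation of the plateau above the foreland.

5.05 km

Excess crust Δ = 65.9 km − 29.1 km = 36.8 km, split between elevation h and root r with h + r = Δ.
Airy balance ρ_c h = (ρ_m − ρ_c) r gives r = h ρ_c/(ρ_m − ρ_c), so h (1 + ρ_c/(ρ_m − ρ_c)) = Δ, i.e. h = Δ (ρ_m − ρ_c)/ρ_m.
h = 36.8 km × 450/3280 = 5.05 km.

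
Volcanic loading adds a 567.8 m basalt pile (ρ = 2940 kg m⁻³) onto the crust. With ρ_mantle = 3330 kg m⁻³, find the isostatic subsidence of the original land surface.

501 m

Subaerial loading: s = t ρ_load / ρ_m.
s = 567.8 m × 2940/3330 = 501 m.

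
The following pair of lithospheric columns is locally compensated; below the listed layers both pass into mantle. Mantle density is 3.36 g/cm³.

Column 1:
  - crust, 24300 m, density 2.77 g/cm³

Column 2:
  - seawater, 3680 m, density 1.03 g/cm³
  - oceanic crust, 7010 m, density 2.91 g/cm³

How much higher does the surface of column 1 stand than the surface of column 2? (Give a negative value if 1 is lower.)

For any compensation level in the mantle, the mantle terms cancel and isostasy reduces to e = (Σt_1 − Σt_2) − (Σ(ρt)_1 − Σ(ρt)_2) / ρ_m.
Σt_1 = 24300 m; Σt_2 = 10690 m; Σ(ρt)_1 = 67311; Σ(ρt)_2 = 24189.5 (in m·g/cm³).
e = (24300 − 10690) − (67311 − 24189.5) / 3.36 = 776 m.

776 m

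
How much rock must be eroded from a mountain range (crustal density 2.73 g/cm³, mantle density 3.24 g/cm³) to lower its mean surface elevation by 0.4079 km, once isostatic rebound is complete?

2.59 km

Net drop Δ = e − u = e − e ρ_c/ρ_m = e (ρ_m − ρ_c)/ρ_m.
e = Δ ρ_m/(ρ_m − ρ_c) = 0.4079 km × 3.24/0.51 = 2.59 km.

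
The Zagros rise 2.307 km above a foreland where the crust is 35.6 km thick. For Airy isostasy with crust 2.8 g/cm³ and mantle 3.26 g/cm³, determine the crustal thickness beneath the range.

Root depth r = h ρ_c / (ρ_m − ρ_c) = 2.307 km × 2.8 / 0.46 = 14.04 km.
Total thickness = T + h + r = 35.6 km + 2.307 km + 14.04 km = 51.9 km.

51.9 km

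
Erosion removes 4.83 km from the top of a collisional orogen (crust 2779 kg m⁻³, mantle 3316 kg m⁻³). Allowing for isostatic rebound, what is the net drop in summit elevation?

Rebound u = e ρ_c/ρ_m = 4.83 km × 2779/3316 = 4.048 km.
Net surface drop = e − u = 4.83 km − 4.048 km = e (ρ_m − ρ_c)/ρ_m = 0.782 km.

0.782 km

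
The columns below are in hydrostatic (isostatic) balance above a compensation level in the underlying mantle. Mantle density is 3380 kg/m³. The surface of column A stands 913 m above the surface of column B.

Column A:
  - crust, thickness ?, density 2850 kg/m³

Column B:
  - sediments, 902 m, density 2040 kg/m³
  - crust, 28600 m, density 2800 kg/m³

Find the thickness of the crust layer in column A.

39400 m

Take the compensation level at the base of the deeper column (depth z_c below the surface of column A) and equate Σ ρ_i t_i down to z_c; mantle fills any gap and the z_c terms cancel.
Column A: x×2850 + (z_c − 0 − x)×3380
Column B: 913×0 + 902×2040 + 28600×2800 + (z_c − 913 − 29502)×3380
The z_c×3380 term appears on both sides and cancels. Collect the known terms of each column as K = Σ(ρt)_known − 3380 × (depth of known layers): K_A = 0 − 3380×0 = 0; K_B = 81920080 − 3380×(913 + 29502) = −20882620.
Balance: K_A − x×(3380 − 2850) = K_B, so x = (K_A − K_B)/(3380 − 2850) = 20882600/530 = 39400 m.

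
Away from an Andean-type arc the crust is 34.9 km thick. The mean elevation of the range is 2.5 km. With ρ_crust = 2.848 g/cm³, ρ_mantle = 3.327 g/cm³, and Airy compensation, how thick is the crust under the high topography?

52.3 km

Root depth r = h ρ_c / (ρ_m − ρ_c) = 2.5 km × 2.848 / 0.479 = 14.86 km.
Total thickness = T + h + r = 34.9 km + 2.5 km + 14.86 km = 52.3 km.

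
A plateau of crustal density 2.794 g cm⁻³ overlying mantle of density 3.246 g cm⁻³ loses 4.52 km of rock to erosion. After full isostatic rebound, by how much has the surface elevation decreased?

0.629 km

Rebound u = e ρ_c/ρ_m = 4.52 km × 2.794/3.246 = 3.891 km.
Net surface drop = e − u = 4.52 km − 3.891 km = e (ρ_m − ρ_c)/ρ_m = 0.629 km.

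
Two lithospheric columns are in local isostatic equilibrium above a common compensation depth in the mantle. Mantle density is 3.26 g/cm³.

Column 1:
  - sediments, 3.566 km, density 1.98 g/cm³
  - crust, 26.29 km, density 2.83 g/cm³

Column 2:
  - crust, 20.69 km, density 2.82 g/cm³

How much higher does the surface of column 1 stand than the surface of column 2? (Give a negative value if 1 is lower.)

2.08 km

For any compensation level in the mantle, the mantle terms cancel and isostasy reduces to e = (Σt_1 − Σt_2) − (Σ(ρt)_1 − Σ(ρt)_2) / ρ_m.
Σt_1 = 29.856 km; Σt_2 = 20.69 km; Σ(ρt)_1 = 81.46138; Σ(ρt)_2 = 58.3458 (in km·g/cm³).
e = (29.856 − 20.69) − (81.46138 − 58.3458) / 3.26 = 2.08 km.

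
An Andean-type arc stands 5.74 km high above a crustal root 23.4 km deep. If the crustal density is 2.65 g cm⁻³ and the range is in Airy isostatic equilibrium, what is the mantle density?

3.3 g cm⁻³

Airy balance: ρ_c h = (ρ_m − ρ_c) r → ρ_m = ρ_c (1 + h/r).
ρ_m = 2.65 × (1 + 5.74 km/23.4 km) = 3.3 g cm⁻³.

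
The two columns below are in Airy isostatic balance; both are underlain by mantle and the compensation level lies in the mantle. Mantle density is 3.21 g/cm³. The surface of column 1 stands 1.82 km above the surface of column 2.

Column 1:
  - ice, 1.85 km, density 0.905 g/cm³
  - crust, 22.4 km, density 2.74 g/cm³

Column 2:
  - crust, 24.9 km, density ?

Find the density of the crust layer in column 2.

Take the compensation level at the base of the deeper column (depth z_c below the surface of column 1) and equate Σ ρ_i t_i down to z_c; mantle fills any gap and the z_c terms cancel.
Column 1: 1.85×0.905 + 22.4×2.74 + (z_c − 24.25)×3.21
Column 2: 1.82×0 + 24.9×ρ + (z_c − 1.82 − 24.9)×3.21
The z_c×3.21 term appears on both sides and cancels. Collect the known terms of each column as K = Σ(ρt)_known − 3.21 × (depth of known layers): K_1 = 63.05025 − 3.21×24.25 = −14.79225; K_2 = 0 − 3.21×(1.82 + 24.9) = −85.7712.
Balance: K_1 = K_2 + 24.9×ρ, so ρ = (K_1 − K_2)/24.9 = 70.9789/24.9 = 2.85 g/cm³.

2.85 g/cm³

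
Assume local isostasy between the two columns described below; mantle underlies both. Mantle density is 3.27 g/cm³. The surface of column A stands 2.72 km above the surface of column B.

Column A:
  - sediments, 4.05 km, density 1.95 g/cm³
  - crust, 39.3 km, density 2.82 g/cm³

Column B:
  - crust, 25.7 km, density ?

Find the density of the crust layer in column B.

Take the compensation level at the base of the deeper column (depth z_c below the surface of column A) and equate Σ ρ_i t_i down to z_c; mantle fills any gap and the z_c terms cancel.
Column A: 4.05×1.95 + 39.3×2.82 + (z_c − 43.35)×3.27
Column B: 2.72×0 + 25.7×ρ + (z_c − 2.72 − 25.7)×3.27
The z_c×3.27 term appears on both sides and cancels. Collect the known terms of each column as K = Σ(ρt)_known − 3.27 × (depth of known layers): K_A = 118.7235 − 3.27×43.35 = −23.031; K_B = 0 − 3.27×(2.72 + 25.7) = −92.9334.
Balance: K_A = K_B + 25.7×ρ, so ρ = (K_A − K_B)/25.7 = 69.9024/25.7 = 2.72 g/cm³.

2.72 g/cm³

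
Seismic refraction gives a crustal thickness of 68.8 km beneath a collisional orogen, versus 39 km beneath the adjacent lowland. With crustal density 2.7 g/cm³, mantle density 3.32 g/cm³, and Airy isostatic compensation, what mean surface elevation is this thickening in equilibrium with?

5.57 km

Excess crust Δ = 68.8 km − 39 km = 29.8 km, split between elevation h and root r with h + r = Δ.
Airy balance ρ_c h = (ρ_m − ρ_c) r gives r = h ρ_c/(ρ_m − ρ_c), so h (1 + ρ_c/(ρ_m − ρ_c)) = Δ, i.e. h = Δ (ρ_m − ρ_c)/ρ_m.
h = 29.8 km × 0.62/3.32 = 5.57 km.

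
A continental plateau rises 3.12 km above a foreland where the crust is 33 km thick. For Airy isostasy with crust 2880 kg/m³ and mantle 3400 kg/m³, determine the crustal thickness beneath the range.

Root depth r = h ρ_c / (ρ_m − ρ_c) = 3.12 km × 2880 / 520 = 17.28 km.
Total thickness = T + h + r = 33 km + 3.12 km + 17.28 km = 53.4 km.

53.4 km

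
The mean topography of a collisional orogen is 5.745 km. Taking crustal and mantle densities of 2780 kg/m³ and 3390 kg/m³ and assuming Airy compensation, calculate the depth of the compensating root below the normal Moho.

Balancing pressure at the compensation depth: the weight of the topography is balanced by the buoyancy of the root, ρ_c h = (ρ_m − ρ_c) r.
r = h · ρ_c / (ρ_m − ρ_c) = 5.745 km × 2780 / (3390 − 2780) = 26.2 km.

26.2 km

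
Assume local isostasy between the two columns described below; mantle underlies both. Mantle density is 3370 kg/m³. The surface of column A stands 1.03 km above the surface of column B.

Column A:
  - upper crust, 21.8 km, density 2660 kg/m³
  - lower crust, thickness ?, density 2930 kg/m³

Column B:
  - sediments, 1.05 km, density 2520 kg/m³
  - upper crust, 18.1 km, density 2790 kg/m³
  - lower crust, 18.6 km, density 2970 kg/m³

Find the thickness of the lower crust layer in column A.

Take the compensation level at the base of the deeper column (depth z_c below the surface of column A) and equate Σ ρ_i t_i down to z_c; mantle fills any gap and the z_c terms cancel.
Column A: 21.8×2660 + x×2930 + (z_c − 21.8 − x)×3370
Column B: 1.03×0 + 1.05×2520 + 18.1×2790 + 18.6×2970 + (z_c − 1.03 − 37.75)×3370
The z_c×3370 term appears on both sides and cancels. Collect the known terms of each column as K = Σ(ρt)_known − 3370 × (depth of known layers): K_A = 57988 − 3370×21.8 = −15478; K_B = 108387 − 3370×(1.03 + 37.75) = −22301.6.
Balance: K_A − x×(3370 − 2930) = K_B, so x = (K_A − K_B)/(3370 − 2930) = 6823.6/440 = 15.5 km.

15.5 km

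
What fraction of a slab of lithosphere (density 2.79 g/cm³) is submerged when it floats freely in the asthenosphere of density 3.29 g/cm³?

Submerged fraction = ρ_obj/ρ_fluid = 2.79/3.29 = 0.848.

0.848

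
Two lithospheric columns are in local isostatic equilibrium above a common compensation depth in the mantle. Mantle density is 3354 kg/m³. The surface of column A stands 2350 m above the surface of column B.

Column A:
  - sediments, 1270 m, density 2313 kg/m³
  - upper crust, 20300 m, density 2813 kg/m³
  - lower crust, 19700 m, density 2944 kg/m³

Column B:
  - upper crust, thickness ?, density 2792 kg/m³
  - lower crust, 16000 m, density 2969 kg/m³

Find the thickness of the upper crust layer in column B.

11300 m

Take the compensation level at the base of the deeper column (depth z_c below the surface of column A) and equate Σ ρ_i t_i down to z_c; mantle fills any gap and the z_c terms cancel.
Column A: 1270×2313 + 20300×2813 + 19700×2944 + (z_c − 41270)×3354
Column B: 2350×0 + x×2792 + 16000×2969 + (z_c − 2350 − 16000 − x)×3354
The z_c×3354 term appears on both sides and cancels. Collect the known terms of each column as K = Σ(ρt)_known − 3354 × (depth of known layers): K_A = 118038210 − 3354×41270 = −20381370; K_B = 47504000 − 3354×(2350 + 16000) = −14041900.
Balance: K_A = K_B − x×(3354 − 2792), so x = (K_B − K_A)/(3354 − 2792) = 6339470/562 = 11300 m.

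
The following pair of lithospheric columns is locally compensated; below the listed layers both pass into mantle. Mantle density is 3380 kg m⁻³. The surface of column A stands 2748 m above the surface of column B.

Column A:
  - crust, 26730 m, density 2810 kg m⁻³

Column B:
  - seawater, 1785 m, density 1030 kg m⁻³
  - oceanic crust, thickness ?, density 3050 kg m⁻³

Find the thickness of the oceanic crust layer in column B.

5310 m

Take the compensation level at the base of the deeper column (depth z_c below the surface of column A) and equate Σ ρ_i t_i down to z_c; mantle fills any gap and the z_c terms cancel.
Column A: 26730×2810 + (z_c − 26730)×3380
Column B: 2748×0 + 1785×1030 + x×3050 + (z_c − 2748 − 1785 − x)×3380
The z_c×3380 term appears on both sides and cancels. Collect the known terms of each column as K = Σ(ρt)_known − 3380 × (depth of known layers): K_A = 75111300 − 3380×26730 = −15236100; K_B = 1838550 − 3380×(2748 + 1785) = −13482990.
Balance: K_A = K_B − x×(3380 − 3050), so x = (K_B − K_A)/(3380 − 3050) = 1753110/330 = 5310 m.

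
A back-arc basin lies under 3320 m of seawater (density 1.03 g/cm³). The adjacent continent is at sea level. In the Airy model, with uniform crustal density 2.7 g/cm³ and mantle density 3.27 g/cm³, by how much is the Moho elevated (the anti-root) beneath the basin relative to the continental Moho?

9730 m

Equating mass per unit area of the two columns: replacing crust with seawater at the top is compensated by replacing crust with mantle at the base: d (ρ_c − ρ_w) = a (ρ_m − ρ_c).
a = d (ρ_c − ρ_w)/(ρ_m − ρ_c) = 3320 m × 1.67/0.57 = 9730 m.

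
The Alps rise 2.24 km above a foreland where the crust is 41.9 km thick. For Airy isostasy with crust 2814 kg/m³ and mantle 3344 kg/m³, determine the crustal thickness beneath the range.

56 km

Root depth r = h ρ_c / (ρ_m − ρ_c) = 2.24 km × 2814 / 530 = 11.89 km.
Total thickness = T + h + r = 41.9 km + 2.24 km + 11.89 km = 56 km.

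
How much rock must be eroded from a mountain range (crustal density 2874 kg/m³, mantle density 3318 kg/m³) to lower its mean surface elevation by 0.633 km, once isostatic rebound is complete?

Net drop Δ = e − u = e − e ρ_c/ρ_m = e (ρ_m − ρ_c)/ρ_m.
e = Δ ρ_m/(ρ_m − ρ_c) = 0.633 km × 3318/444 = 4.73 km.

4.73 km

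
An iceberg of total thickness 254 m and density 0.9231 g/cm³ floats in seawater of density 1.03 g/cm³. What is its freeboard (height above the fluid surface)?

Floating equilibrium: submerged depth d = t ρ_obj/ρ_fluid = 254 m × 0.9231/1.03 = 227.6 m.
Freeboard = t − d = 254 m − 227.6 m = 26.4 m.

26.4 m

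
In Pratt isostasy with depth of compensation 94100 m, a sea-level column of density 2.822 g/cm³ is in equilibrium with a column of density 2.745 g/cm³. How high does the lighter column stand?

2640 m

ρ_ref D = ρ (D + h) → h = D (ρ_ref − ρ)/ρ.
h = 94100 m × (2.822 − 2.745)/2.745 = 2640 m.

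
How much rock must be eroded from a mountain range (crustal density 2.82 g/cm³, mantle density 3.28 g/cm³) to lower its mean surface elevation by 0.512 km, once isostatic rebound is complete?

3.65 km

Net drop Δ = e − u = e − e ρ_c/ρ_m = e (ρ_m − ρ_c)/ρ_m.
e = Δ ρ_m/(ρ_m − ρ_c) = 0.512 km × 3.28/0.46 = 3.65 km.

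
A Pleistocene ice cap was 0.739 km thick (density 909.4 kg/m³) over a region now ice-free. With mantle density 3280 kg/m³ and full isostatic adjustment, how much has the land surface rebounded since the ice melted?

Removing the load lets mantle flow back in; uplift u satisfies ρ_ice t = ρ_m u.
u = t ρ_ice/ρ_m = 0.739 km × 909.4/3280 = 0.205 km.

0.205 km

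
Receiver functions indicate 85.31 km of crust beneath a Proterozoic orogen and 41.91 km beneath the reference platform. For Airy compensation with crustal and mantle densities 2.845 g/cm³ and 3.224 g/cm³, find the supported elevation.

Excess crust Δ = 85.31 km − 41.91 km = 43.4 km, split between elevation h and root r with h + r = Δ.
Airy balance ρ_c h = (ρ_m − ρ_c) r gives r = h ρ_c/(ρ_m − ρ_c), so h (1 + ρ_c/(ρ_m − ρ_c)) = Δ, i.e. h = Δ (ρ_m − ρ_c)/ρ_m.
h = 43.4 km × 0.379/3.224 = 5.1 km.

5.1 km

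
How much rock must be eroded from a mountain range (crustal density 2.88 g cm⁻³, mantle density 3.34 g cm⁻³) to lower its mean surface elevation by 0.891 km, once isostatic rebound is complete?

6.47 km

Net drop Δ = e − u = e − e ρ_c/ρ_m = e (ρ_m − ρ_c)/ρ_m.
e = Δ ρ_m/(ρ_m − ρ_c) = 0.891 km × 3.34/0.46 = 6.47 km.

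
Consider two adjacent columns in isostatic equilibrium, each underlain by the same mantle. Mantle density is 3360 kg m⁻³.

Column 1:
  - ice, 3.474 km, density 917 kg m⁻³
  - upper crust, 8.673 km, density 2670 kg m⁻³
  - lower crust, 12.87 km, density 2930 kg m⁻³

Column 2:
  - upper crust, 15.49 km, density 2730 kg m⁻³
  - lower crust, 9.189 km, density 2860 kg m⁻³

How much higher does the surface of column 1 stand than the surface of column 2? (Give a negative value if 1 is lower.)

For any compensation level in the mantle, the mantle terms cancel and isostasy reduces to e = (Σt_1 − Σt_2) − (Σ(ρt)_1 − Σ(ρt)_2) / ρ_m.
Σt_1 = 25.017 km; Σt_2 = 24.679 km; Σ(ρt)_1 = 64051.668; Σ(ρt)_2 = 68568.24 (in km·kg m⁻³).
e = (25.017 − 24.679) − (64051.668 − 68568.24) / 3360 = 1.68 km.

1.68 km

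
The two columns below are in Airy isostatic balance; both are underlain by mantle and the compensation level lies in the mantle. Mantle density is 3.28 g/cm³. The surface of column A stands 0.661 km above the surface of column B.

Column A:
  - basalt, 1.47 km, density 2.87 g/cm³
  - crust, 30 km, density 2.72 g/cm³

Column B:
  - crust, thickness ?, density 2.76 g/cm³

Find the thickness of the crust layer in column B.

29.3 km

Take the compensation level at the base of the deeper column (depth z_c below the surface of column A) and equate Σ ρ_i t_i down to z_c; mantle fills any gap and the z_c terms cancel.
Column A: 1.47×2.87 + 30×2.72 + (z_c − 31.47)×3.28
Column B: 0.661×0 + x×2.76 + (z_c − 0.661 − 0 − x)×3.28
The z_c×3.28 term appears on both sides and cancels. Collect the known terms of each column as K = Σ(ρt)_known − 3.28 × (depth of known layers): K_A = 85.8189 − 3.28×31.47 = −17.4027; K_B = 0 − 3.28×(0.661 + 0) = −2.16808.
Balance: K_A = K_B − x×(3.28 − 2.76), so x = (K_B − K_A)/(3.28 − 2.76) = 15.2346/0.52 = 29.3 km.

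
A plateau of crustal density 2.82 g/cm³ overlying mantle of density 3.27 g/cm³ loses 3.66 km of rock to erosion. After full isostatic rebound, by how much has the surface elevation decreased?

0.504 km

Rebound u = e ρ_c/ρ_m = 3.66 km × 2.82/3.27 = 3.156 km.
Net surface drop = e − u = 3.66 km − 3.156 km = e (ρ_m − ρ_c)/ρ_m = 0.504 km.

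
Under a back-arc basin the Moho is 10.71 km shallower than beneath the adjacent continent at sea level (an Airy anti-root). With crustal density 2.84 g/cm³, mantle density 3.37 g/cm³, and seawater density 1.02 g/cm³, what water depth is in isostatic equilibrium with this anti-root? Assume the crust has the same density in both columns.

3.12 km

Replacing a thickness d of crust by seawater at the top must be balanced by replacing crust with mantle at the base: d (ρ_c − ρ_w) = a (ρ_m − ρ_c).
d = a (ρ_m − ρ_c)/(ρ_c − ρ_w) = 10.71 km × 0.53/1.82 = 3.12 km.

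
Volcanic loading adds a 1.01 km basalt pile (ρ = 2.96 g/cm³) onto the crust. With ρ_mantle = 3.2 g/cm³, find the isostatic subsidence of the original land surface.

Subaerial loading: s = t ρ_load / ρ_m.
s = 1.01 km × 2.96/3.2 = 0.934 km.

0.934 km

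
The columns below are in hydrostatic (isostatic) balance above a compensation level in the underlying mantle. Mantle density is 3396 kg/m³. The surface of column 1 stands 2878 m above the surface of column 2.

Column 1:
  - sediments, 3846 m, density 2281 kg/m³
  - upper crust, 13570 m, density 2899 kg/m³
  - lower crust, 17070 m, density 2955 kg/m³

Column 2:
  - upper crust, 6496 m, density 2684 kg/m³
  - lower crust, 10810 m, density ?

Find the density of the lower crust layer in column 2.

3010 kg/m³

Take the compensation level at the base of the deeper column (depth z_c below the surface of column 1) and equate Σ ρ_i t_i down to z_c; mantle fills any gap and the z_c terms cancel.
Column 1: 3846×2281 + 13570×2899 + 17070×2955 + (z_c − 34486)×3396
Column 2: 2878×0 + 6496×2684 + 10810×ρ + (z_c − 2878 − 17306)×3396
The z_c×3396 term appears on both sides and cancels. Collect the known terms of each column as K = Σ(ρt)_known − 3396 × (depth of known layers): K_1 = 98554006 − 3396×34486 = −18560450; K_2 = 17435264 − 3396×(2878 + 17306) = −51109600.
Balance: K_1 = K_2 + 10810×ρ, so ρ = (K_1 − K_2)/10810 = 32549200/10810 = 3010 kg/m³.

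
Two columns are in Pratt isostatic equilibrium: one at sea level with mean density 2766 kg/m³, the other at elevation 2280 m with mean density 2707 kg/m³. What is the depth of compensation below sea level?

105000 m

ρ_ref D = ρ (D + h) → D (ρ_ref − ρ) = ρ h.
D = ρ h/(ρ_ref − ρ) = 2707 × 2280 m/(2766 − 2707) = 105000 m.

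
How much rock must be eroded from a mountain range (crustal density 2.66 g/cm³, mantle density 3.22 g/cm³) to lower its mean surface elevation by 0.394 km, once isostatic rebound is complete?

2.27 km

Net drop Δ = e − u = e − e ρ_c/ρ_m = e (ρ_m − ρ_c)/ρ_m.
e = Δ ρ_m/(ρ_m − ρ_c) = 0.394 km × 3.22/0.56 = 2.27 km.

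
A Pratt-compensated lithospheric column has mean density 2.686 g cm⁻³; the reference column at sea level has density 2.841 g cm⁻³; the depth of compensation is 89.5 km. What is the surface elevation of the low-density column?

5.16 km

ρ_ref D = ρ (D + h) → h = D (ρ_ref − ρ)/ρ.
h = 89.5 km × (2.841 − 2.686)/2.686 = 5.16 km.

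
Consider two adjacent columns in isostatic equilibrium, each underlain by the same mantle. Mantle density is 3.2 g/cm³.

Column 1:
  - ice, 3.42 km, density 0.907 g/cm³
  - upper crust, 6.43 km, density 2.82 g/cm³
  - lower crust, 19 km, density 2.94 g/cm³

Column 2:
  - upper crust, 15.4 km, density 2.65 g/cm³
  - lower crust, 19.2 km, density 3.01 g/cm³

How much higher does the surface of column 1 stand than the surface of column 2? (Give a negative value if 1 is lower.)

For any compensation level in the mantle, the mantle terms cancel and isostasy reduces to e = (Σt_1 − Σt_2) − (Σ(ρt)_1 − Σ(ρt)_2) / ρ_m.
Σt_1 = 28.85 km; Σt_2 = 34.6 km; Σ(ρt)_1 = 77.09454; Σ(ρt)_2 = 98.602 (in km·g/cm³).
e = (28.85 − 34.6) − (77.09454 − 98.602) / 3.2 = 0.971 km.

0.971 km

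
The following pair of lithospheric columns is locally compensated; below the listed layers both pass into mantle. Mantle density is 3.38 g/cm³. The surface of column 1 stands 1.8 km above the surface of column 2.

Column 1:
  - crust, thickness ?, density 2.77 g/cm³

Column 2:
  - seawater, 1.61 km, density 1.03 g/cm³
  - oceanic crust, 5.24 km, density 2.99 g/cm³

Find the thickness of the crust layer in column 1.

Take the compensation level at the base of the deeper column (depth z_c below the surface of column 1) and equate Σ ρ_i t_i down to z_c; mantle fills any gap and the z_c terms cancel.
Column 1: x×2.77 + (z_c − 0 − x)×3.38
Column 2: 1.8×0 + 1.61×1.03 + 5.24×2.99 + (z_c − 1.8 − 6.85)×3.38
The z_c×3.38 term appears on both sides and cancels. Collect the known terms of each column as K = Σ(ρt)_known − 3.38 × (depth of known layers): K_1 = 0 − 3.38×0 = 0; K_2 = 17.3259 − 3.38×(1.8 + 6.85) = −11.9111.
Balance: K_1 − x×(3.38 − 2.77) = K_2, so x = (K_1 − K_2)/(3.38 − 2.77) = 11.9111/0.61 = 19.5 km.

19.5 km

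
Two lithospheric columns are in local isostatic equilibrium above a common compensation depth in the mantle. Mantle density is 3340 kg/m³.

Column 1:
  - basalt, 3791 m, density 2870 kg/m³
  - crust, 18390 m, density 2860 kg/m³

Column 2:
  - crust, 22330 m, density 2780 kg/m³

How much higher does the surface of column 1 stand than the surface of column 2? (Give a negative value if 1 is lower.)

−568 m

For any compensation level in the mantle, the mantle terms cancel and isostasy reduces to e = (Σt_1 − Σt_2) − (Σ(ρt)_1 − Σ(ρt)_2) / ρ_m.
Σt_1 = 22181 m; Σt_2 = 22330 m; Σ(ρt)_1 = 63475570; Σ(ρt)_2 = 62077400 (in m·kg/m³).
e = (22181 − 22330) − (63475570 − 62077400) / 3340 = −568 m.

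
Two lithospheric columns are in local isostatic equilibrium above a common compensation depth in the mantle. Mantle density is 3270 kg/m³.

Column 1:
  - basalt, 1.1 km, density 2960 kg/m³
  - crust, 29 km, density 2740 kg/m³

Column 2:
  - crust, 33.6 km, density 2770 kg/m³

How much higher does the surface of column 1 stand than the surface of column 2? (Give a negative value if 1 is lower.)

−0.333 km

For any compensation level in the mantle, the mantle terms cancel and isostasy reduces to e = (Σt_1 − Σt_2) − (Σ(ρt)_1 − Σ(ρt)_2) / ρ_m.
Σt_1 = 30.1 km; Σt_2 = 33.6 km; Σ(ρt)_1 = 82716; Σ(ρt)_2 = 93072 (in km·kg/m³).
e = (30.1 − 33.6) − (82716 − 93072) / 3270 = −0.333 km.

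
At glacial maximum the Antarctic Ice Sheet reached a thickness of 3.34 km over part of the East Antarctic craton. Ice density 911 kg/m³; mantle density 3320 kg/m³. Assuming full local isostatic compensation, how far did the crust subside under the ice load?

In Airy isostatic equilibrium: the ice load ρ_ice t is balanced by mantle displaced below, ρ_m s.
s = t ρ_ice / ρ_m = 3.34 km × 911/3320 = 0.916 km.

0.916 km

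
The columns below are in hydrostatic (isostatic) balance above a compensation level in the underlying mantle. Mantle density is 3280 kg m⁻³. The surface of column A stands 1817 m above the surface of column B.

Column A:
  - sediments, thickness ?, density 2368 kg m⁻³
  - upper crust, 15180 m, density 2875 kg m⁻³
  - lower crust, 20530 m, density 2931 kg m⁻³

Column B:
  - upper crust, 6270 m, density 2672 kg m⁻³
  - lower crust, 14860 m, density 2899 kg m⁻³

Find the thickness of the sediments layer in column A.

2330 m

Take the compensation level at the base of the deeper column (depth z_c below the surface of column A) and equate Σ ρ_i t_i down to z_c; mantle fills any gap and the z_c terms cancel.
Column A: x×2368 + 15180×2875 + 20530×2931 + (z_c − 35710 − x)×3280
Column B: 1817×0 + 6270×2672 + 14860×2899 + (z_c − 1817 − 21130)×3280
The z_c×3280 term appears on both sides and cancels. Collect the known terms of each column as K = Σ(ρt)_known − 3280 × (depth of known layers): K_A = 103815930 − 3280×35710 = −13312870; K_B = 59832580 − 3280×(1817 + 21130) = −15433580.
Balance: K_A − x×(3280 − 2368) = K_B, so x = (K_A − K_B)/(3280 − 2368) = 2120710/912 = 2330 m.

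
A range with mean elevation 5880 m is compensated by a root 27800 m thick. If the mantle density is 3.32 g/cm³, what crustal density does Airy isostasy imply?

ρ_c h = (ρ_m − ρ_c) r → ρ_c (h + r) = ρ_m r → ρ_c = ρ_m r / (h + r).
ρ_c = 3.32 × 27800 m / (5880 m + 27800 m) = 2.74 g/cm³.

2.74 g/cm³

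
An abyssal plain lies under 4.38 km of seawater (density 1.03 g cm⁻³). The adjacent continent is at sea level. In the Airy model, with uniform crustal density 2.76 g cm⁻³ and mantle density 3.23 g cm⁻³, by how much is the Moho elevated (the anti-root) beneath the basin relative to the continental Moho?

Isostatic balance requires: replacing crust with seawater at the top is compensated by replacing crust with mantle at the base: d (ρ_c − ρ_w) = a (ρ_m − ρ_c).
a = d (ρ_c − ρ_w)/(ρ_m − ρ_c) = 4.38 km × 1.73/0.47 = 16.1 km.

16.1 km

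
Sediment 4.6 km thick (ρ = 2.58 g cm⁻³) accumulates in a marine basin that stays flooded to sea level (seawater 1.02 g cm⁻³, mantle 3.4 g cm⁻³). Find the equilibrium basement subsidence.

3.02 km

Submarine loading: the sediment displaces seawater, and the subsidence is in turn flooded, so s (ρ_m − ρ_w) = t (ρ_sed − ρ_w).
s = 4.6 km × (2.58 − 1.02) / (3.4 − 1.02) = 3.02 km.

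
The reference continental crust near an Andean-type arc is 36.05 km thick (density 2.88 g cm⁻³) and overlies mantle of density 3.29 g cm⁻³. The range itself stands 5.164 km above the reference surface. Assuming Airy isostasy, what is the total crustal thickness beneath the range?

77.5 km

Root depth r = h ρ_c / (ρ_m − ρ_c) = 5.164 km × 2.88 / 0.41 = 36.27 km.
Total thickness = T + h + r = 36.05 km + 5.164 km + 36.27 km = 77.5 km.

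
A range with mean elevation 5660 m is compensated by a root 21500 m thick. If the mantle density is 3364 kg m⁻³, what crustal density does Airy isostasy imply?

2660 kg m⁻³

ρ_c h = (ρ_m − ρ_c) r → ρ_c (h + r) = ρ_m r → ρ_c = ρ_m r / (h + r).
ρ_c = 3364 × 21500 m / (5660 m + 21500 m) = 2660 kg m⁻³.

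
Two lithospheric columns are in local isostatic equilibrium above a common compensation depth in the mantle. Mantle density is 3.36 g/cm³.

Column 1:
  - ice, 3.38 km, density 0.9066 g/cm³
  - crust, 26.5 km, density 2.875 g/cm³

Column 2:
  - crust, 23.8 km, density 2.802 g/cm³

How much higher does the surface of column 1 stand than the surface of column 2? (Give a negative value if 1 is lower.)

2.34 km

For any compensation level in the mantle, the mantle terms cancel and isostasy reduces to e = (Σt_1 − Σt_2) − (Σ(ρt)_1 − Σ(ρt)_2) / ρ_m.
Σt_1 = 29.88 km; Σt_2 = 23.8 km; Σ(ρt)_1 = 79.251808; Σ(ρt)_2 = 66.6876 (in km·g/cm³).
e = (29.88 − 23.8) − (79.251808 − 66.6876) / 3.36 = 2.34 km.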